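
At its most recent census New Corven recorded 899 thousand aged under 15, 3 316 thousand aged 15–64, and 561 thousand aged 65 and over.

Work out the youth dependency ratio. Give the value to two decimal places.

Youth dependency ratio = 899 / 3 316 × 100 = 27.11

Youth dependency ratio: 27.11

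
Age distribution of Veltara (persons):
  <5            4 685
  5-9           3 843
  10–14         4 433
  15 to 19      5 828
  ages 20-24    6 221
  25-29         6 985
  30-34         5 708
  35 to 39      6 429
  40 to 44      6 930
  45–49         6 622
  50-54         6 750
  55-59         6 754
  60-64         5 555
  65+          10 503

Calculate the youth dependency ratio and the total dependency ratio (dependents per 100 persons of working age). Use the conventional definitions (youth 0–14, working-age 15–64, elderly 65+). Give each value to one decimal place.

Youth dependency ratio: 20.3
Total dependency ratio: 36.8

0–14: 4 685 + 3 843 + 4 433 = 12 961
15–64: 5 828 + 6 221 + 6 985 + 5 708 + 6 429 + 6 930 + 6 622 + 6 750 + 6 754 + 5 555 = 63 782
65+: 10 503
Youth dependency ratio = 12 961 / 63 782 × 100 = 20.3
Total dependency ratio = (12 961 + 10 503) / 63 782 × 100 = 23 464 / 63 782 × 100 = 36.8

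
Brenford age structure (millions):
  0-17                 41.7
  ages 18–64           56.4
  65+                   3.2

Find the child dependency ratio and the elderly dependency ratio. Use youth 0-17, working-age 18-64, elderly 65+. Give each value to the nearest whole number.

Youth dependency ratio = 41.7 / 56.4 × 100 = 74
Old-age dependency ratio = 3.2 / 56.4 × 100 = 6

Youth dependency ratio: 74
Old-age dependency ratio: 6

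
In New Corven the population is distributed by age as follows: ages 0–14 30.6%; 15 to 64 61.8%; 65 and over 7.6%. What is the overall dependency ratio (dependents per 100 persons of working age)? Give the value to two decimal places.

Total dependency ratio: 61.81

Total dependency ratio = (30.6 + 7.6) / 61.8 × 100 = 38.2 / 61.8 × 100 = 61.81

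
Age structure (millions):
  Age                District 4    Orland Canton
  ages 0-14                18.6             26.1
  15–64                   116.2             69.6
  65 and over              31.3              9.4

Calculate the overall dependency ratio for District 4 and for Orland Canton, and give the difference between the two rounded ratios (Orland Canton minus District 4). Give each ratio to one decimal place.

District 4: 42.9
Orland Canton: 51.0
Difference: +8.1

District 4: (18.6 + 31.3) / 116.2 × 100 = 49.9 / 116.2 × 100 = 42.9
Orland Canton: (26.1 + 9.4) / 69.6 × 100 = 35.5 / 69.6 × 100 = 51.0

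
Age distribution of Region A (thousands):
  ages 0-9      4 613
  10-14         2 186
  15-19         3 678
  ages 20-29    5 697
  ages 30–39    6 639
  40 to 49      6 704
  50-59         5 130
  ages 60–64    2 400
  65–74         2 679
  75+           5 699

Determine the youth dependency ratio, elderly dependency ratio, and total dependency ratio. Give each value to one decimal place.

0–14: 4 613 + 2 186 = 6 799
15–64: 3 678 + 5 697 + 6 639 + 6 704 + 5 130 + 2 400 = 30 248
65+: 2 679 + 5 699 = 8 378
Youth dependency ratio = 6 799 / 30 248 × 100 = 22.5
Old-age dependency ratio = 8 378 / 30 248 × 100 = 27.7
Total dependency ratio = (6 799 + 8 378) / 30 248 × 100 = 15 177 / 30 248 × 100 = 50.2

Youth dependency ratio: 22.5
Old-age dependency ratio: 27.7
Total dependency ratio: 50.2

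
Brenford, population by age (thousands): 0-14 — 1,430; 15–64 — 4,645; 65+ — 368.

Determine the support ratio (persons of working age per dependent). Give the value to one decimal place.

Support ratio: 2.6

Support ratio = 4,645 / (1,430 + 368) = 4,645 / 1,798 = 2.6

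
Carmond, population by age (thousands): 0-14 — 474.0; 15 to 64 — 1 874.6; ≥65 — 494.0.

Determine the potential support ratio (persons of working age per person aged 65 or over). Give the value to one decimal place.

Potential support ratio = 1 874.6 / 494.0 = 3.8

Potential support ratio: 3.8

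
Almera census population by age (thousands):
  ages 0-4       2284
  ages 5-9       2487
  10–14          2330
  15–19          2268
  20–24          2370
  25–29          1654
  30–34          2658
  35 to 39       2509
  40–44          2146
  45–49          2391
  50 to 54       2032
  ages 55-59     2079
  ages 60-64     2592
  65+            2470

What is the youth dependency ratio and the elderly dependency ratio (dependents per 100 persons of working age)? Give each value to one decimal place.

0–14: 2284 + 2487 + 2330 = 7101
15–64: 2268 + 2370 + 1654 + 2658 + 2509 + 2146 + 2391 + 2032 + 2079 + 2592 = 22699
65+: 2470
Youth dependency ratio = 7101 / 22699 × 100 = 31.3
Old-age dependency ratio = 2470 / 22699 × 100 = 10.9

Youth dependency ratio: 31.3
Old-age dependency ratio: 10.9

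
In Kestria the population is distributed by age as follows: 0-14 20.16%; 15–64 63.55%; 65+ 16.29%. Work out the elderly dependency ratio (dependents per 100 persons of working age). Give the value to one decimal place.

Old-age dependency ratio = 16.29 / 63.55 × 100 = 25.6

Old-age dependency ratio: 25.6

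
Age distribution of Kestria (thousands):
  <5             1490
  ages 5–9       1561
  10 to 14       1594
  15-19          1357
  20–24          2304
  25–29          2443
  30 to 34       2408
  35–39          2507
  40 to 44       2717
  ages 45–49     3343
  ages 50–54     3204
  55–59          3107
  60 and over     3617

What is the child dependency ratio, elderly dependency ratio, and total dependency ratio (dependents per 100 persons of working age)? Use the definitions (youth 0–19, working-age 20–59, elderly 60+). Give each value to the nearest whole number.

Youth dependency ratio: 27
Old-age dependency ratio: 16
Total dependency ratio: 44

0–19: 1490 + 1561 + 1594 + 1357 = 6002
20–59: 2304 + 2443 + 2408 + 2507 + 2717 + 3343 + 3204 + 3107 = 22033
60+: 3617
Youth dependency ratio = 6002 / 22033 × 100 = 27
Old-age dependency ratio = 3617 / 22033 × 100 = 16
Total dependency ratio = (6002 + 3617) / 22033 × 100 = 9619 / 22033 × 100 = 44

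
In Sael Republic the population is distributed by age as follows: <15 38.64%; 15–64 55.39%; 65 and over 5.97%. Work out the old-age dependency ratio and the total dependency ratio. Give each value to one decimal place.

Old-age dependency ratio: 10.8
Total dependency ratio: 80.5

Old-age dependency ratio = 5.97 / 55.39 × 100 = 10.8
Total dependency ratio = (38.64 + 5.97) / 55.39 × 100 = 44.61 / 55.39 × 100 = 80.5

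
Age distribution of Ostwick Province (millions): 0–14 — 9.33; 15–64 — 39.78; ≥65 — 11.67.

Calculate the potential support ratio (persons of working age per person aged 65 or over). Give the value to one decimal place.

Potential support ratio = 39.78 / 11.67 = 3.4

Potential support ratio: 3.4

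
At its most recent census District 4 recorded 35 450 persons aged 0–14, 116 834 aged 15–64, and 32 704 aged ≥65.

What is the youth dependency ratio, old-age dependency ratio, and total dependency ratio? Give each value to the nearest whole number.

Youth dependency ratio: 30
Old-age dependency ratio: 28
Total dependency ratio: 58

Youth dependency ratio = 35 450 / 116 834 × 100 = 30
Old-age dependency ratio = 32 704 / 116 834 × 100 = 28
Total dependency ratio = (35 450 + 32 704) / 116 834 × 100 = 68 154 / 116 834 × 100 = 58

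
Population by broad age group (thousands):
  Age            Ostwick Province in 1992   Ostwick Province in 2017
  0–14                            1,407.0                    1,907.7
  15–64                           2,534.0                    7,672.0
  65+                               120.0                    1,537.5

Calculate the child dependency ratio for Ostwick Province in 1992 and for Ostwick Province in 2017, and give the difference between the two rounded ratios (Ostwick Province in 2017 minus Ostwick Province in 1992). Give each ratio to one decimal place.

Ostwick Province in 1992: 55.5
Ostwick Province in 2017: 24.9
Difference: -30.6

Ostwick Province in 1992: 1,407.0 / 2,534.0 × 100 = 55.5
Ostwick Province in 2017: 1,907.7 / 7,672.0 × 100 = 24.9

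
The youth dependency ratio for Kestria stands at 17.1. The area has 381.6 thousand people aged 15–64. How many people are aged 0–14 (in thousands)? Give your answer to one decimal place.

Youth dependency ratio = youth / working-age × 100
17.1 = Y / 381.6 × 100
⇒ 65.3

Aged 0–14: 65.3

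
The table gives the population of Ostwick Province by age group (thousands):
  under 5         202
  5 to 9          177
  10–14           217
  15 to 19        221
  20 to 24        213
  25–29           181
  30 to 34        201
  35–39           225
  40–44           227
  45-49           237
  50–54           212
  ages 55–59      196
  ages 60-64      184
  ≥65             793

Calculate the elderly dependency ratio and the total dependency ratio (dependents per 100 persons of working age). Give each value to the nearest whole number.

0–14: 202 + 177 + 217 = 596
15–64: 221 + 213 + 181 + 201 + 225 + 227 + 237 + 212 + 196 + 184 = 2097
65+: 793
Old-age dependency ratio = 793 / 2097 × 100 = 38
Total dependency ratio = (596 + 793) / 2097 × 100 = 1389 / 2097 × 100 = 66

Old-age dependency ratio: 38
Total dependency ratio: 66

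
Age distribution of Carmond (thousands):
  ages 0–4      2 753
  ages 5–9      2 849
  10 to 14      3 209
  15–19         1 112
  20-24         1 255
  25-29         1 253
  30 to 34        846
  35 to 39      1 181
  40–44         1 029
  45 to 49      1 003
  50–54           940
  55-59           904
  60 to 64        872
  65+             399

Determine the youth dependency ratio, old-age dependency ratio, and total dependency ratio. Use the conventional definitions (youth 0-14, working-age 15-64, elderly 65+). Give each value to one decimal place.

0–14: 2 753 + 2 849 + 3 209 = 8 811
15–64: 1 112 + 1 255 + 1 253 + 846 + 1 181 + 1 029 + 1 003 + 940 + 904 + 872 = 10 395
65+: 399
Youth dependency ratio = 8 811 / 10 395 × 100 = 84.8
Old-age dependency ratio = 399 / 10 395 × 100 = 3.8
Total dependency ratio = (8 811 + 399) / 10 395 × 100 = 9 210 / 10 395 × 100 = 88.6

Youth dependency ratio: 84.8
Old-age dependency ratio: 3.8
Total dependency ratio: 88.6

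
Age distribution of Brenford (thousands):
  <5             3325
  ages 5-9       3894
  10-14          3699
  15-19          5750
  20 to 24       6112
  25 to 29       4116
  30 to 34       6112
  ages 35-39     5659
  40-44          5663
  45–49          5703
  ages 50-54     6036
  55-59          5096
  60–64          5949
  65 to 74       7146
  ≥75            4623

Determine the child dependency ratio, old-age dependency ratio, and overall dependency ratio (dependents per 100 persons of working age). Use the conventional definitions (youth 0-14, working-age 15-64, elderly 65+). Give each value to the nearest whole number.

Youth dependency ratio: 19
Old-age dependency ratio: 21
Total dependency ratio: 40

0–14: 3325 + 3894 + 3699 = 10918
15–64: 5750 + 6112 + 4116 + 6112 + 5659 + 5663 + 5703 + 6036 + 5096 + 5949 = 56196
65+: 7146 + 4623 = 11769
Youth dependency ratio = 10918 / 56196 × 100 = 19
Old-age dependency ratio = 11769 / 56196 × 100 = 21
Total dependency ratio = (10918 + 11769) / 56196 × 100 = 22687 / 56196 × 100 = 40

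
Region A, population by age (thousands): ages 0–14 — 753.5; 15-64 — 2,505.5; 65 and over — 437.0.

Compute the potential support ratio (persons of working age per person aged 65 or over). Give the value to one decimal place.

Potential support ratio = 2,505.5 / 437.0 = 5.7

Potential support ratio: 5.7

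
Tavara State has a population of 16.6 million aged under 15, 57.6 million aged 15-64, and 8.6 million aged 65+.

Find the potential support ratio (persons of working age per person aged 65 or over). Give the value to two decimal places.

Potential support ratio: 6.70

Potential support ratio = 57.6 / 8.6 = 6.70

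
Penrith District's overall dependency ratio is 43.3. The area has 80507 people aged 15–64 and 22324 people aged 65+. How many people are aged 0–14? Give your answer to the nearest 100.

Aged 0–14: 12500

Total dependency ratio = (youth + elderly) / working-age × 100
43.3 = (Y + 22324) / 80507 × 100
⇒ 12500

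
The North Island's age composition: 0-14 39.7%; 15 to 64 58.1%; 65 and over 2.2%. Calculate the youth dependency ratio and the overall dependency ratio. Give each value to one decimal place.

Youth dependency ratio: 68.3
Total dependency ratio: 72.1

Youth dependency ratio = 39.7 / 58.1 × 100 = 68.3
Total dependency ratio = (39.7 + 2.2) / 58.1 × 100 = 41.9 / 58.1 × 100 = 72.1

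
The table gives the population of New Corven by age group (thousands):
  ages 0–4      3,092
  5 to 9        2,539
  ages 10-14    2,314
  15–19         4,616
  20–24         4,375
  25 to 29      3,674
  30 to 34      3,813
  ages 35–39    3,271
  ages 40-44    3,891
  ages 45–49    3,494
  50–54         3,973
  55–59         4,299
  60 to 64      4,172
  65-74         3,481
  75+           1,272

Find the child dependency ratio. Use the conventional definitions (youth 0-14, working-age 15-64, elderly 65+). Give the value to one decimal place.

0–14: 3,092 + 2,539 + 2,314 = 7,945
15–64: 4,616 + 4,375 + 3,674 + 3,813 + 3,271 + 3,891 + 3,494 + 3,973 + 4,299 + 4,172 = 39,578
65+: 3,481 + 1,272 = 4,753
Youth dependency ratio = 7,945 / 39,578 × 100 = 20.1

Youth dependency ratio: 20.1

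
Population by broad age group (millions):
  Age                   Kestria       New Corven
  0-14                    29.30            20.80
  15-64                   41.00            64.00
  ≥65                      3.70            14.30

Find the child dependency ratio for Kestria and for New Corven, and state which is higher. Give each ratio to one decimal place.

Kestria: 71.5
New Corven: 32.5
Higher: Kestria

Kestria: 29.30 / 41.00 × 100 = 71.5
New Corven: 20.80 / 64.00 × 100 = 32.5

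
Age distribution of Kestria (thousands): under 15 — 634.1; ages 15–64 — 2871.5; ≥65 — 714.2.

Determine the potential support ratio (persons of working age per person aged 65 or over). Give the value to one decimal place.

Potential support ratio: 4.0

Potential support ratio = 2871.5 / 714.2 = 4.0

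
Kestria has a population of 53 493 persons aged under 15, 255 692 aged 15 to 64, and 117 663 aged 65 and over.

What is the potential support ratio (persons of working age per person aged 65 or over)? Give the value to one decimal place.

Potential support ratio = 255 692 / 117 663 = 2.2

Potential support ratio: 2.2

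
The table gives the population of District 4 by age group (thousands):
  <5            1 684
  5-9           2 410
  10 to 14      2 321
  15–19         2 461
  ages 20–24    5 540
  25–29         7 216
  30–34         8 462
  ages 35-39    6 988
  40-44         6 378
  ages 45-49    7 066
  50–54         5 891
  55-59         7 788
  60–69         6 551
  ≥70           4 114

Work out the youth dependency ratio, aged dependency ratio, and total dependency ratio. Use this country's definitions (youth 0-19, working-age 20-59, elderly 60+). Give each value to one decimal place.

Youth dependency ratio: 16.0
Old-age dependency ratio: 19.3
Total dependency ratio: 35.3

0–19: 1 684 + 2 410 + 2 321 + 2 461 = 8 876
20–59: 5 540 + 7 216 + 8 462 + 6 988 + 6 378 + 7 066 + 5 891 + 7 788 = 55 329
60+: 6 551 + 4 114 = 10 665
Youth dependency ratio = 8 876 / 55 329 × 100 = 16.0
Old-age dependency ratio = 10 665 / 55 329 × 100 = 19.3
Total dependency ratio = (8 876 + 10 665) / 55 329 × 100 = 19 541 / 55 329 × 100 = 35.3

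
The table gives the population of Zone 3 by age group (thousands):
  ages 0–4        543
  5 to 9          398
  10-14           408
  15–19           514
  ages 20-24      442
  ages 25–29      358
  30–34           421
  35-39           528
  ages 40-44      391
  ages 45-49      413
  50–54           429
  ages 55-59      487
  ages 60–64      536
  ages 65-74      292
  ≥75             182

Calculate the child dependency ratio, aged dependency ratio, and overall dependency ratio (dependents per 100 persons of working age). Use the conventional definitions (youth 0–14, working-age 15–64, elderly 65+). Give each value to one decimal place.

Youth dependency ratio: 29.9
Old-age dependency ratio: 10.5
Total dependency ratio: 40.3

0–14: 543 + 398 + 408 = 1 349
15–64: 514 + 442 + 358 + 421 + 528 + 391 + 413 + 429 + 487 + 536 = 4 519
65+: 292 + 182 = 474
Youth dependency ratio = 1 349 / 4 519 × 100 = 29.9
Old-age dependency ratio = 474 / 4 519 × 100 = 10.5
Total dependency ratio = (1 349 + 474) / 4 519 × 100 = 1 823 / 4 519 × 100 = 40.3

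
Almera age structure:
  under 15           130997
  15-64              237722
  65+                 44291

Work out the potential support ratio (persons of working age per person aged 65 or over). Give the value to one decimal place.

Potential support ratio: 5.4

Potential support ratio = 237722 / 44291 = 5.4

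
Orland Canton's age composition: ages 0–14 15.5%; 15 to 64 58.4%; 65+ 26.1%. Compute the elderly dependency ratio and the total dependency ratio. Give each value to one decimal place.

Old-age dependency ratio = 26.1 / 58.4 × 100 = 44.7
Total dependency ratio = (15.5 + 26.1) / 58.4 × 100 = 41.6 / 58.4 × 100 = 71.2

Old-age dependency ratio: 44.7
Total dependency ratio: 71.2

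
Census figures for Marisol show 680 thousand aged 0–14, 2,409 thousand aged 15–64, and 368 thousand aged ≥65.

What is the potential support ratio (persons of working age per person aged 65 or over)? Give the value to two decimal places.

Potential support ratio = 2,409 / 368 = 6.55

Potential support ratio: 6.55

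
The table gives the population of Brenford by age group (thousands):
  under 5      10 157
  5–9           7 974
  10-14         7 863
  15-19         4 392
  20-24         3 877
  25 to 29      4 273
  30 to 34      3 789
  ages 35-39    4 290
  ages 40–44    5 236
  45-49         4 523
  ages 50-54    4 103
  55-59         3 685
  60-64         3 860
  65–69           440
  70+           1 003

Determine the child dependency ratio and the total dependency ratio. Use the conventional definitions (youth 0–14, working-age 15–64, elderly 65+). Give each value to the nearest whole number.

0–14: 10 157 + 7 974 + 7 863 = 25 994
15–64: 4 392 + 3 877 + 4 273 + 3 789 + 4 290 + 5 236 + 4 523 + 4 103 + 3 685 + 3 860 = 42 028
65+: 440 + 1 003 = 1 443
Youth dependency ratio = 25 994 / 42 028 × 100 = 62
Total dependency ratio = (25 994 + 1 443) / 42 028 × 100 = 27 437 / 42 028 × 100 = 65

Youth dependency ratio: 62
Total dependency ratio: 65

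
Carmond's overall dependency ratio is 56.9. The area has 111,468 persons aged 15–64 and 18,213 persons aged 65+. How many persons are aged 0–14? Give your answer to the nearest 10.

Total dependency ratio = (youth + elderly) / working-age × 100
56.9 = (Y + 18,213) / 111,468 × 100
⇒ 45,210

Aged 0–14: 45,210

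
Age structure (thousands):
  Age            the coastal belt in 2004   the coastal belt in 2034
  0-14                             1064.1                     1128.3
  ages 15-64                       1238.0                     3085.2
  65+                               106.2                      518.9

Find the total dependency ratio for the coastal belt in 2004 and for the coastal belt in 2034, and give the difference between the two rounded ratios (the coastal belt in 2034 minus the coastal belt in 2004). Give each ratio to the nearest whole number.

the coastal belt in 2004: (1064.1 + 106.2) / 1238.0 × 100 = 1170.3 / 1238.0 × 100 = 95
the coastal belt in 2034: (1128.3 + 518.9) / 3085.2 × 100 = 1647.2 / 3085.2 × 100 = 53

the coastal belt in 2004: 95
the coastal belt in 2034: 53
Difference: -42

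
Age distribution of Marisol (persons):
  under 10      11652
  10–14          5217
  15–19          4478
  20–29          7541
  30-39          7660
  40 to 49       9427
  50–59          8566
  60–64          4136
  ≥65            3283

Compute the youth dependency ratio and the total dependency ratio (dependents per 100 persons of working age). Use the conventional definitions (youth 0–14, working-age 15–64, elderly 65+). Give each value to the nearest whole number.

0–14: 11652 + 5217 = 16869
15–64: 4478 + 7541 + 7660 + 9427 + 8566 + 4136 = 41808
65+: 3283
Youth dependency ratio = 16869 / 41808 × 100 = 40
Total dependency ratio = (16869 + 3283) / 41808 × 100 = 20152 / 41808 × 100 = 48

Youth dependency ratio: 40
Total dependency ratio: 48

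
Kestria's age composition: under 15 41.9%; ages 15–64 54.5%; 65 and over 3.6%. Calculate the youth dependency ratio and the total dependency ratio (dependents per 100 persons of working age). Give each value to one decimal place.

Youth dependency ratio = 41.9 / 54.5 × 100 = 76.9
Total dependency ratio = (41.9 + 3.6) / 54.5 × 100 = 45.5 / 54.5 × 100 = 83.5

Youth dependency ratio: 76.9
Total dependency ratio: 83.5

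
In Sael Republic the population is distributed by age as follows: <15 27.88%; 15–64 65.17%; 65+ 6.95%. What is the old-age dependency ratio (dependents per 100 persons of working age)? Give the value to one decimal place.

Old-age dependency ratio = 6.95 / 65.17 × 100 = 10.7

Old-age dependency ratio: 10.7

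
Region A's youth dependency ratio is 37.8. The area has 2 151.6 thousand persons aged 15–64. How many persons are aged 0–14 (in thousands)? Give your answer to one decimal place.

Youth dependency ratio = youth / working-age × 100
37.8 = Y / 2 151.6 × 100
⇒ 813.3

Aged 0–14: 813.3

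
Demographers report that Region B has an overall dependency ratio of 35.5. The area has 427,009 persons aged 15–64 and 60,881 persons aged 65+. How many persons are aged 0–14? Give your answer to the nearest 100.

Total dependency ratio = (youth + elderly) / working-age × 100
35.5 = (Y + 60,881) / 427,009 × 100
⇒ 90,700

Aged 0–14: 90,700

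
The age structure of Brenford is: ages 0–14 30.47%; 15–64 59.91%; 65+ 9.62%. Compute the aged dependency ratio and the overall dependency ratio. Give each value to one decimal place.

Old-age dependency ratio: 16.1
Total dependency ratio: 66.9

Old-age dependency ratio = 9.62 / 59.91 × 100 = 16.1
Total dependency ratio = (30.47 + 9.62) / 59.91 × 100 = 40.09 / 59.91 × 100 = 66.9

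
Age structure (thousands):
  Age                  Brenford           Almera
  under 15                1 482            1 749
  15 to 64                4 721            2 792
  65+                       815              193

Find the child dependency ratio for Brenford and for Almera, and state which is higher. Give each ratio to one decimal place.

Brenford: 1 482 / 4 721 × 100 = 31.4
Almera: 1 749 / 2 792 × 100 = 62.6

Brenford: 31.4
Almera: 62.6
Higher: Almera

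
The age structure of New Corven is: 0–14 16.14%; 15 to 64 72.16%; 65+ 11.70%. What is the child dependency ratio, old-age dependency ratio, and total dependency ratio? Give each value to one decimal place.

Youth dependency ratio: 22.4
Old-age dependency ratio: 16.2
Total dependency ratio: 38.6

Youth dependency ratio = 16.14 / 72.16 × 100 = 22.4
Old-age dependency ratio = 11.70 / 72.16 × 100 = 16.2
Total dependency ratio = (16.14 + 11.70) / 72.16 × 100 = 27.84 / 72.16 × 100 = 38.6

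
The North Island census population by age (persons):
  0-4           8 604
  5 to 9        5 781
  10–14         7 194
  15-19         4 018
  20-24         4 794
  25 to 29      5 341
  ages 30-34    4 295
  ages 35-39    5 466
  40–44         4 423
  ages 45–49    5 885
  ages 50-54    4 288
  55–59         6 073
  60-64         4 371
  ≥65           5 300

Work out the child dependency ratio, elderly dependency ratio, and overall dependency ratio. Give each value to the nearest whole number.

Youth dependency ratio: 44
Old-age dependency ratio: 11
Total dependency ratio: 55

0–14: 8 604 + 5 781 + 7 194 = 21 579
15–64: 4 018 + 4 794 + 5 341 + 4 295 + 5 466 + 4 423 + 5 885 + 4 288 + 6 073 + 4 371 = 48 954
65+: 5 300
Youth dependency ratio = 21 579 / 48 954 × 100 = 44
Old-age dependency ratio = 5 300 / 48 954 × 100 = 11
Total dependency ratio = (21 579 + 5 300) / 48 954 × 100 = 26 879 / 48 954 × 100 = 55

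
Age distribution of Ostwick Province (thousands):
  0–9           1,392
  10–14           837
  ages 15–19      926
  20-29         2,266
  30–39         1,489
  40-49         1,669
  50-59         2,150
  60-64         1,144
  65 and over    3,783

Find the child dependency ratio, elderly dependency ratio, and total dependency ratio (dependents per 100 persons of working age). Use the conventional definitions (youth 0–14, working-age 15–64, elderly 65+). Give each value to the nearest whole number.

0–14: 1,392 + 837 = 2,229
15–64: 926 + 2,266 + 1,489 + 1,669 + 2,150 + 1,144 = 9,644
65+: 3,783
Youth dependency ratio = 2,229 / 9,644 × 100 = 23
Old-age dependency ratio = 3,783 / 9,644 × 100 = 39
Total dependency ratio = (2,229 + 3,783) / 9,644 × 100 = 6,012 / 9,644 × 100 = 62

Youth dependency ratio: 23
Old-age dependency ratio: 39
Total dependency ratio: 62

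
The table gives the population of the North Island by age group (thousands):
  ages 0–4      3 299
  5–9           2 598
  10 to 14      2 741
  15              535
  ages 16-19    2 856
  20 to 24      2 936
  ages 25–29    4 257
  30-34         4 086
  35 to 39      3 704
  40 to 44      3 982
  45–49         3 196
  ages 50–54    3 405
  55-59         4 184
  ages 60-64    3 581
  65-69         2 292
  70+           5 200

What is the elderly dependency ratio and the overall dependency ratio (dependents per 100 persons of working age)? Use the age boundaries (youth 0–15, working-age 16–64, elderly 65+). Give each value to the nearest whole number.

Old-age dependency ratio: 21
Total dependency ratio: 46

0–15: 3 299 + 2 598 + 2 741 + 535 = 9 173
16–64: 2 856 + 2 936 + 4 257 + 4 086 + 3 704 + 3 982 + 3 196 + 3 405 + 4 184 + 3 581 = 36 187
65+: 2 292 + 5 200 = 7 492
Old-age dependency ratio = 7 492 / 36 187 × 100 = 21
Total dependency ratio = (9 173 + 7 492) / 36 187 × 100 = 16 665 / 36 187 × 100 = 46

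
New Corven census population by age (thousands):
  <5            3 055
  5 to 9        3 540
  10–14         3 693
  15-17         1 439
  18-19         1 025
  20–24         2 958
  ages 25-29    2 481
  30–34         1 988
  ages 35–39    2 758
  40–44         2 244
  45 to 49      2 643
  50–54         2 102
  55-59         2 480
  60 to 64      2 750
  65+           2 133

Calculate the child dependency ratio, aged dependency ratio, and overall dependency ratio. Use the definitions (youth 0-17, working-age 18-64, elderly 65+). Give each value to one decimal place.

Youth dependency ratio: 50.1
Old-age dependency ratio: 9.1
Total dependency ratio: 59.2

0–17: 3 055 + 3 540 + 3 693 + 1 439 = 11 727
18–64: 1 025 + 2 958 + 2 481 + 1 988 + 2 758 + 2 244 + 2 643 + 2 102 + 2 480 + 2 750 = 23 429
65+: 2 133
Youth dependency ratio = 11 727 / 23 429 × 100 = 50.1
Old-age dependency ratio = 2 133 / 23 429 × 100 = 9.1
Total dependency ratio = (11 727 + 2 133) / 23 429 × 100 = 13 860 / 23 429 × 100 = 59.2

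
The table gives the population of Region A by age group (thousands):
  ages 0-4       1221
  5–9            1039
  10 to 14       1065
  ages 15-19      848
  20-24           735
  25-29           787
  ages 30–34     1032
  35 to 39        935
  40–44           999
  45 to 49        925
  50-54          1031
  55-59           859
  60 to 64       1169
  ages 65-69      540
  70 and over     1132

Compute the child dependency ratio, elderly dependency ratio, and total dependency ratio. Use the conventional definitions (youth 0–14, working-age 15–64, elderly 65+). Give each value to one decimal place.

Youth dependency ratio: 35.7
Old-age dependency ratio: 17.9
Total dependency ratio: 53.6

0–14: 1221 + 1039 + 1065 = 3325
15–64: 848 + 735 + 787 + 1032 + 935 + 999 + 925 + 1031 + 859 + 1169 = 9320
65+: 540 + 1132 = 1672
Youth dependency ratio = 3325 / 9320 × 100 = 35.7
Old-age dependency ratio = 1672 / 9320 × 100 = 17.9
Total dependency ratio = (3325 + 1672) / 9320 × 100 = 4997 / 9320 × 100 = 53.6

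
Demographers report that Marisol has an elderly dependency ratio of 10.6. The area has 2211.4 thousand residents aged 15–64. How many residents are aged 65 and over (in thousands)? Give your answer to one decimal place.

Old-age dependency ratio = elderly / working-age × 100
10.6 = E / 2211.4 × 100
⇒ 234.4

Aged 65 and over: 234.4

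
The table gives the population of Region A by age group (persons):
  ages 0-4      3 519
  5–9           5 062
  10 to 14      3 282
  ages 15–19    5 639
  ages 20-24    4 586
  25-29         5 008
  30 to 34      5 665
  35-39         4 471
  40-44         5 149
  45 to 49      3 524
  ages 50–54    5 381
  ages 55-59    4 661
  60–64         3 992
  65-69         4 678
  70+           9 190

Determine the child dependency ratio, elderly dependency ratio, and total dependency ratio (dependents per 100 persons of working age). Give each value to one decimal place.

Youth dependency ratio: 24.7
Old-age dependency ratio: 28.8
Total dependency ratio: 53.5

0–14: 3 519 + 5 062 + 3 282 = 11 863
15–64: 5 639 + 4 586 + 5 008 + 5 665 + 4 471 + 5 149 + 3 524 + 5 381 + 4 661 + 3 992 = 48 076
65+: 4 678 + 9 190 = 13 868
Youth dependency ratio = 11 863 / 48 076 × 100 = 24.7
Old-age dependency ratio = 13 868 / 48 076 × 100 = 28.8
Total dependency ratio = (11 863 + 13 868) / 48 076 × 100 = 25 731 / 48 076 × 100 = 53.5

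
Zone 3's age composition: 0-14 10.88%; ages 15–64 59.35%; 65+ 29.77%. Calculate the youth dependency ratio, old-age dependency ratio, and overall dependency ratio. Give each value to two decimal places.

Youth dependency ratio = 10.88 / 59.35 × 100 = 18.33
Old-age dependency ratio = 29.77 / 59.35 × 100 = 50.16
Total dependency ratio = (10.88 + 29.77) / 59.35 × 100 = 40.65 / 59.35 × 100 = 68.49

Youth dependency ratio: 18.33
Old-age dependency ratio: 50.16
Total dependency ratio: 68.49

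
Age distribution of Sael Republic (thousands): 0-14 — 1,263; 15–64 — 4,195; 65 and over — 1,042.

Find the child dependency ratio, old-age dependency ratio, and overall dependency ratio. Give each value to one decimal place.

Youth dependency ratio = 1,263 / 4,195 × 100 = 30.1
Old-age dependency ratio = 1,042 / 4,195 × 100 = 24.8
Total dependency ratio = (1,263 + 1,042) / 4,195 × 100 = 2,305 / 4,195 × 100 = 54.9

Youth dependency ratio: 30.1
Old-age dependency ratio: 24.8
Total dependency ratio: 54.9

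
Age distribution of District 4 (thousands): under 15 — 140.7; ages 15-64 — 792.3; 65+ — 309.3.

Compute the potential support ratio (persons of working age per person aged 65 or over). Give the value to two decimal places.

Potential support ratio = 792.3 / 309.3 = 2.56

Potential support ratio: 2.56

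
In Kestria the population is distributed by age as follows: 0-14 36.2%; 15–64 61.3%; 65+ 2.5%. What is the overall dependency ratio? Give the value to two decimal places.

Total dependency ratio: 63.13

Total dependency ratio = (36.2 + 2.5) / 61.3 × 100 = 38.7 / 61.3 × 100 = 63.13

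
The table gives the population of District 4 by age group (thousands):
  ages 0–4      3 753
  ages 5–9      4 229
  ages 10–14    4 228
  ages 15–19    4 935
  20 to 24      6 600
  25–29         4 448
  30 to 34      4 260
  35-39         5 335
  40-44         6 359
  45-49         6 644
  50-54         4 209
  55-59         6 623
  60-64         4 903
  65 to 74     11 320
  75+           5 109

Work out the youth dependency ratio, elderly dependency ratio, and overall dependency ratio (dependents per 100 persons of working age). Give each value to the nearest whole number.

0–14: 3 753 + 4 229 + 4 228 = 12 210
15–64: 4 935 + 6 600 + 4 448 + 4 260 + 5 335 + 6 359 + 6 644 + 4 209 + 6 623 + 4 903 = 54 316
65+: 11 320 + 5 109 = 16 429
Youth dependency ratio = 12 210 / 54 316 × 100 = 22
Old-age dependency ratio = 16 429 / 54 316 × 100 = 30
Total dependency ratio = (12 210 + 16 429) / 54 316 × 100 = 28 639 / 54 316 × 100 = 53

Youth dependency ratio: 22
Old-age dependency ratio: 30
Total dependency ratio: 53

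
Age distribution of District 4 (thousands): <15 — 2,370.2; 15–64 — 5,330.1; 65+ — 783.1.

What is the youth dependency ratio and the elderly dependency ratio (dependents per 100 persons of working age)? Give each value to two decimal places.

Youth dependency ratio = 2,370.2 / 5,330.1 × 100 = 44.47
Old-age dependency ratio = 783.1 / 5,330.1 × 100 = 14.69

Youth dependency ratio: 44.47
Old-age dependency ratio: 14.69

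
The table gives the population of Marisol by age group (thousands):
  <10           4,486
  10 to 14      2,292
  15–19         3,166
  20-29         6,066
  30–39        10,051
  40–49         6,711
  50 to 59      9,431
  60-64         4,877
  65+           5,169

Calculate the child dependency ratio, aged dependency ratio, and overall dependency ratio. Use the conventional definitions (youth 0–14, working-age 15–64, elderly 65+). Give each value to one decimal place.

0–14: 4,486 + 2,292 = 6,778
15–64: 3,166 + 6,066 + 10,051 + 6,711 + 9,431 + 4,877 = 40,302
65+: 5,169
Youth dependency ratio = 6,778 / 40,302 × 100 = 16.8
Old-age dependency ratio = 5,169 / 40,302 × 100 = 12.8
Total dependency ratio = (6,778 + 5,169) / 40,302 × 100 = 11,947 / 40,302 × 100 = 29.6

Youth dependency ratio: 16.8
Old-age dependency ratio: 12.8
Total dependency ratio: 29.6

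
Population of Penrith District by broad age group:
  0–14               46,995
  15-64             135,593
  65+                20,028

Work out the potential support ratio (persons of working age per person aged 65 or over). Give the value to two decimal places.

Potential support ratio: 6.77

Potential support ratio = 135,593 / 20,028 = 6.77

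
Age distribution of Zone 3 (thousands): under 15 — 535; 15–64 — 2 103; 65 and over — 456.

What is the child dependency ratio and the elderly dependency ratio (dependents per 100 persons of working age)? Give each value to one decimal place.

Youth dependency ratio = 535 / 2 103 × 100 = 25.4
Old-age dependency ratio = 456 / 2 103 × 100 = 21.7

Youth dependency ratio: 25.4
Old-age dependency ratio: 21.7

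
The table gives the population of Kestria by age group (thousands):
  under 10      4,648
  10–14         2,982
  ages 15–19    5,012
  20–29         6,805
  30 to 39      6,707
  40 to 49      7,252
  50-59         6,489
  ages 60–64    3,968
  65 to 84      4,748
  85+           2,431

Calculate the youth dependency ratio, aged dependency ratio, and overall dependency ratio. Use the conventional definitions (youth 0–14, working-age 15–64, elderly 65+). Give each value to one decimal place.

Youth dependency ratio: 21.1
Old-age dependency ratio: 19.8
Total dependency ratio: 40.9

0–14: 4,648 + 2,982 = 7,630
15–64: 5,012 + 6,805 + 6,707 + 7,252 + 6,489 + 3,968 = 36,233
65+: 4,748 + 2,431 = 7,179
Youth dependency ratio = 7,630 / 36,233 × 100 = 21.1
Old-age dependency ratio = 7,179 / 36,233 × 100 = 19.8
Total dependency ratio = (7,630 + 7,179) / 36,233 × 100 = 14,809 / 36,233 × 100 = 40.9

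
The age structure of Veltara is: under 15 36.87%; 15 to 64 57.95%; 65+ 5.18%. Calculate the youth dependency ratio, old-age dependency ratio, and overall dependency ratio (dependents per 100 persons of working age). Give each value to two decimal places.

Youth dependency ratio: 63.62
Old-age dependency ratio: 8.94
Total dependency ratio: 72.56

Youth dependency ratio = 36.87 / 57.95 × 100 = 63.62
Old-age dependency ratio = 5.18 / 57.95 × 100 = 8.94
Total dependency ratio = (36.87 + 5.18) / 57.95 × 100 = 42.05 / 57.95 × 100 = 72.56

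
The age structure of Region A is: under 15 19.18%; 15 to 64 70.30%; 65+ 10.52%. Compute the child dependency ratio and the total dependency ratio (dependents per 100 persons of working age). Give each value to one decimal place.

Youth dependency ratio: 27.3
Total dependency ratio: 42.2

Youth dependency ratio = 19.18 / 70.30 × 100 = 27.3
Total dependency ratio = (19.18 + 10.52) / 70.30 × 100 = 29.70 / 70.30 × 100 = 42.2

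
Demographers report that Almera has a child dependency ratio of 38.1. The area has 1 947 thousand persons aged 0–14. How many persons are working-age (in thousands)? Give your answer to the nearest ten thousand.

Youth dependency ratio = youth / working-age × 100
38.1 = 1 947 / W × 100
⇒ 5 110

Working-age: 5 110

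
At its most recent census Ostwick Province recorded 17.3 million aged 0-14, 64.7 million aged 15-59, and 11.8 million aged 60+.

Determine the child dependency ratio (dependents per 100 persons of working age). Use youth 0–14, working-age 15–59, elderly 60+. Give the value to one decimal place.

Youth dependency ratio: 26.7

Youth dependency ratio = 17.3 / 64.7 × 100 = 26.7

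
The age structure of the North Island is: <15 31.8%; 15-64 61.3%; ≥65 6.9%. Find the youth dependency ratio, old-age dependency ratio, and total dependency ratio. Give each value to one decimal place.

Youth dependency ratio: 51.9
Old-age dependency ratio: 11.3
Total dependency ratio: 63.1

Youth dependency ratio = 31.8 / 61.3 × 100 = 51.9
Old-age dependency ratio = 6.9 / 61.3 × 100 = 11.3
Total dependency ratio = (31.8 + 6.9) / 61.3 × 100 = 38.7 / 61.3 × 100 = 63.1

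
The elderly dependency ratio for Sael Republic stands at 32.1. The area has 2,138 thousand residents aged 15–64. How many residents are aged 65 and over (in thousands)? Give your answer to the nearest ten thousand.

Aged 65 and over: 690

Old-age dependency ratio = elderly / working-age × 100
32.1 = E / 2,138 × 100
⇒ 690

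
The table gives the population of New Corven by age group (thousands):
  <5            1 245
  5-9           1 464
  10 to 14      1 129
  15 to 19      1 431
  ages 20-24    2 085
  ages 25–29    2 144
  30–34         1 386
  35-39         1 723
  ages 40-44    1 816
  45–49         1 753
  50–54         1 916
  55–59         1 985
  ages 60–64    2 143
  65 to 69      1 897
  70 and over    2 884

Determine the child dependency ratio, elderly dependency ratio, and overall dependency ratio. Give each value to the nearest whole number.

0–14: 1 245 + 1 464 + 1 129 = 3 838
15–64: 1 431 + 2 085 + 2 144 + 1 386 + 1 723 + 1 816 + 1 753 + 1 916 + 1 985 + 2 143 = 18 382
65+: 1 897 + 2 884 = 4 781
Youth dependency ratio = 3 838 / 18 382 × 100 = 21
Old-age dependency ratio = 4 781 / 18 382 × 100 = 26
Total dependency ratio = (3 838 + 4 781) / 18 382 × 100 = 8 619 / 18 382 × 100 = 47

Youth dependency ratio: 21
Old-age dependency ratio: 26
Total dependency ratio: 47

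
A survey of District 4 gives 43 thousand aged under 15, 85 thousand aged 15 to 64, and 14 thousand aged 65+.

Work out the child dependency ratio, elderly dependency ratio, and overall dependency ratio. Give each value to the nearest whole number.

Youth dependency ratio: 51
Old-age dependency ratio: 16
Total dependency ratio: 67

Youth dependency ratio = 43 / 85 × 100 = 51
Old-age dependency ratio = 14 / 85 × 100 = 16
Total dependency ratio = (43 + 14) / 85 × 100 = 57 / 85 × 100 = 67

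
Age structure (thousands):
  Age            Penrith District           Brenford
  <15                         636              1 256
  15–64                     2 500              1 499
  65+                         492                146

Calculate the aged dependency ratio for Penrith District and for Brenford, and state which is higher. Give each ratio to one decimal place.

Penrith District: 19.7
Brenford: 9.7
Higher: Penrith District

Penrith District: 492 / 2 500 × 100 = 19.7
Brenford: 146 / 1 499 × 100 = 9.7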